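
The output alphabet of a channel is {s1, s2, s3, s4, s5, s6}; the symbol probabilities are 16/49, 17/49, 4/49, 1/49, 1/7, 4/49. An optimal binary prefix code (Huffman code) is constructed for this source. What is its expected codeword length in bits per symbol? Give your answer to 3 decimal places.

2.265 bits/symbol

Repeatedly combine the two least-probable nodes; the expected code length is the sum of the merged weights.
merge 1/49 + 4/49 → 5/49
merge 4/49 + 5/49 → 9/49
merge 1/7 + 9/49 → 16/49
merge 16/49 + 16/49 → 32/49
merge 17/49 + 32/49 → 1
L = 5/49 + 9/49 + 16/49 + 32/49 + 1 = 111/49 ≈ 2.265 bits/symbol.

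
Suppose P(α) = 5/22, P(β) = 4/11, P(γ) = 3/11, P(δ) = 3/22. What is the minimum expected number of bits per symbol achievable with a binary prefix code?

Repeatedly combine the two least-probable nodes; the expected code length is the sum of the merged weights.
merge 3/22 + 5/22 → 4/11
merge 3/11 + 4/11 → 7/11
merge 4/11 + 7/11 → 1
L = 4/11 + 7/11 + 1 = 2 bits/symbol.

2 bits/symbol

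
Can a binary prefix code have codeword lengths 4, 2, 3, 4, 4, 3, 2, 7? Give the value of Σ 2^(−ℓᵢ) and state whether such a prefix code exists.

0.9453125; yes

With common denominator 2^7 = 128: Σ 2^(−ℓᵢ) = 8/128 + 32/128 + 16/128 + 8/128 + 8/128 + 16/128 + 32/128 + 1/128 = 121/128 = 0.9453125.
Kraft's inequality requires Σ ≤ 1; here Σ = 0.9453125 ≤ 1, so such a prefix code exists.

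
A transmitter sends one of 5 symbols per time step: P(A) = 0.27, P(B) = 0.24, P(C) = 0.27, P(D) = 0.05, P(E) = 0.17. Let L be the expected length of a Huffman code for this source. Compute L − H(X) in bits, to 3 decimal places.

Entropy H = −Σ p log₂ p ≈ 2.1649 bits.
Huffman merges: 1/20+17/100→11/50; 11/50+6/25→23/50; 27/100+27/100→27/50; 23/50+27/50→1. L = 111/50 ≈ 2.2200.
L − H = 2.2200 − 2.1649 = 0.055 bits.

0.055 bits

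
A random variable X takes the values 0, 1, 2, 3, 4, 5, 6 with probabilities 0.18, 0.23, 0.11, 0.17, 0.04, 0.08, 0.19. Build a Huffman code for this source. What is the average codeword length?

2.7 bits/symbol

Repeatedly combine the two least-probable nodes; the expected code length is the sum of the merged weights.
merge 1/25 + 2/25 → 3/25
merge 11/100 + 3/25 → 23/100
merge 17/100 + 9/50 → 7/20
merge 19/100 + 23/100 → 21/50
merge 23/100 + 7/20 → 29/50
merge 21/50 + 29/50 → 1
L = 3/25 + 23/100 + 7/20 + 21/50 + 29/50 + 1 = 27/10 = 2.7 bits/symbol.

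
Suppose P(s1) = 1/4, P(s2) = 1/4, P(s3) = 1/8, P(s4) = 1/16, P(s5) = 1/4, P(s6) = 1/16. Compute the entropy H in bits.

2.375 bits

Each probability is a power of 1/2, so log₂(1/p) is an integer.
H = Σ p·log₂(1/p) = 1/4·2 + 1/4·2 + 1/8·3 + 1/16·4 + 1/4·2 + 1/16·4 = 2.375 bits.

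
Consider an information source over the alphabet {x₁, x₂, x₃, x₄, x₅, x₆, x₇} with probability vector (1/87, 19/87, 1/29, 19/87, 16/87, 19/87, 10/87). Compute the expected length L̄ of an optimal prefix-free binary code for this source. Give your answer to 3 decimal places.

2.552 bits/symbol

Repeatedly combine the two least-probable nodes; the expected code length is the sum of the merged weights.
merge 1/87 + 1/29 → 4/87
merge 4/87 + 10/87 → 14/87
merge 14/87 + 16/87 → 10/29
merge 19/87 + 19/87 → 38/87
merge 19/87 + 10/29 → 49/87
merge 38/87 + 49/87 → 1
L = 4/87 + 14/87 + 10/29 + 38/87 + 49/87 + 1 = 74/29 ≈ 2.552 bits/symbol.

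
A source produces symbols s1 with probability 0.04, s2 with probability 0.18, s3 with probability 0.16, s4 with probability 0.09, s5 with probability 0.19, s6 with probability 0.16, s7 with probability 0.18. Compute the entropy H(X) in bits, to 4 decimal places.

2.6903 bits

H = −Σ pᵢ log₂ pᵢ.
−0.04·log₂(0.04) = 0.1858
−0.18·log₂(0.18) = 0.4453
−0.16·log₂(0.16) = 0.4230
−0.09·log₂(0.09) = 0.3127
−0.19·log₂(0.19) = 0.4552
−0.16·log₂(0.16) = 0.4230
−0.18·log₂(0.18) = 0.4453
Sum ≈ 2.6903 → 2.6903 bits.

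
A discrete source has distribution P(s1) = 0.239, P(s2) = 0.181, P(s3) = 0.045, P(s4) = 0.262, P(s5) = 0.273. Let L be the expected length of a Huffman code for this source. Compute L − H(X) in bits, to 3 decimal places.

0.067 bits

Entropy H = −Σ p log₂ p ≈ 2.1588 bits.
Huffman merges: 9/200+181/1000→113/500; 113/500+239/1000→93/200; 131/500+273/1000→107/200; 93/200+107/200→1. L = 1113/500 ≈ 2.2260.
L − H = 2.2260 − 2.1588 = 0.067 bits.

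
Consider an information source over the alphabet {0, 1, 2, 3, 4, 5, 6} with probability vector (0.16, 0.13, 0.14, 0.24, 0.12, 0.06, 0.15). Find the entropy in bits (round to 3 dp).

2.718 bits

H = −Σ pᵢ log₂ pᵢ.
−0.16·log₂(0.16) = 0.4230
−0.13·log₂(0.13) = 0.3826
−0.14·log₂(0.14) = 0.3971
−0.24·log₂(0.24) = 0.4941
−0.12·log₂(0.12) = 0.3671
−0.06·log₂(0.06) = 0.2435
−0.15·log₂(0.15) = 0.4105
Sum ≈ 2.7181 → 2.718 bits.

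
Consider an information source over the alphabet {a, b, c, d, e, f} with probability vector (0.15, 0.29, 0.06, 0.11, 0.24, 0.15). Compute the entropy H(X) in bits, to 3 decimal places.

2.427 bits

H = −Σ pᵢ log₂ pᵢ.
−0.15·log₂(0.15) = 0.4105
−0.29·log₂(0.29) = 0.5179
−0.06·log₂(0.06) = 0.2435
−0.11·log₂(0.11) = 0.3503
−0.24·log₂(0.24) = 0.4941
−0.15·log₂(0.15) = 0.4105
Sum ≈ 2.4269 → 2.427 bits.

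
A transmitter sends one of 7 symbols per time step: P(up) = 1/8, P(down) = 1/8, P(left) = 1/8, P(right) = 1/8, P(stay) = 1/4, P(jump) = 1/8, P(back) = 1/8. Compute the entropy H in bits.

Each probability is a power of 1/2, so log₂(1/p) is an integer.
H = Σ p·log₂(1/p) = 1/8·3 + 1/8·3 + 1/8·3 + 1/8·3 + 1/4·2 + 1/8·3 + 1/8·3 = 2.75 bits.

2.75 bits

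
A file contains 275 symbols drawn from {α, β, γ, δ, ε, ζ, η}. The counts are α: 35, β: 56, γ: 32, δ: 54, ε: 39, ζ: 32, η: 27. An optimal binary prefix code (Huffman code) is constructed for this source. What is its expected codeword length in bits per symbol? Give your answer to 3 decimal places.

2.796 bits/symbol

Probabilities are the counts divided by 275.
Repeatedly combine the two least-probable nodes; the expected code length is the sum of the merged weights.
merge 27/275 + 32/275 → 59/275
merge 32/275 + 7/55 → 67/275
merge 39/275 + 54/275 → 93/275
merge 56/275 + 59/275 → 23/55
merge 67/275 + 93/275 → 32/55
merge 23/55 + 32/55 → 1
L = 59/275 + 67/275 + 93/275 + 23/55 + 32/55 + 1 = 769/275 ≈ 2.796 bits/symbol.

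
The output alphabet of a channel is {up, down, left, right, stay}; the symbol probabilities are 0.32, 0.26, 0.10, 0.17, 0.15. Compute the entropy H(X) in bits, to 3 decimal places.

2.209 bits

H = −Σ pᵢ log₂ pᵢ.
−0.32·log₂(0.32) = 0.5260
−0.26·log₂(0.26) = 0.5053
−0.10·log₂(0.10) = 0.3322
−0.17·log₂(0.17) = 0.4346
−0.15·log₂(0.15) = 0.4105
Sum ≈ 2.2086 → 2.209 bits.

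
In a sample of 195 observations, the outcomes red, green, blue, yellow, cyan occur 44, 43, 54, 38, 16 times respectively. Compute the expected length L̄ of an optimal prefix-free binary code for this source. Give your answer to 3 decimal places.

Probabilities are the counts divided by 195.
Repeatedly combine the two least-probable nodes; the expected code length is the sum of the merged weights.
merge 16/195 + 38/195 → 18/65
merge 43/195 + 44/195 → 29/65
merge 18/65 + 18/65 → 36/65
merge 29/65 + 36/65 → 1
L = 18/65 + 29/65 + 36/65 + 1 = 148/65 ≈ 2.277 bits/symbol.

2.277 bits/symbol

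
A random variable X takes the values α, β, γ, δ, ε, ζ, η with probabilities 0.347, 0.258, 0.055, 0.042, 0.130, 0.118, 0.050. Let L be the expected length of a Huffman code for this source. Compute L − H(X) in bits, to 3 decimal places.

0.068 bits

Entropy H = −Σ p log₂ p ≈ 2.4189 bits.
Huffman merges: 21/500+1/20→23/250; 11/200+23/250→147/1000; 59/500+13/100→31/125; 147/1000+31/125→79/200; 129/500+347/1000→121/200; 79/200+121/200→1. L = 2487/1000 ≈ 2.4870.
L − H = 2.4870 − 2.4189 = 0.068 bits.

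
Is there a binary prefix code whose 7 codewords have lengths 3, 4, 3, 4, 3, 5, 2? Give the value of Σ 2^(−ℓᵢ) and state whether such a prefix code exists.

With common denominator 2^5 = 32: Σ 2^(−ℓᵢ) = 4/32 + 2/32 + 4/32 + 2/32 + 4/32 + 1/32 + 8/32 = 25/32 = 0.78125.
Kraft's inequality requires Σ ≤ 1; here Σ = 0.78125 ≤ 1, so such a prefix code exists.

0.78125; yes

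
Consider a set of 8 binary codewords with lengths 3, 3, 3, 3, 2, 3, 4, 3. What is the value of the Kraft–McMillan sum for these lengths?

With common denominator 2^4 = 16: Σ 2^(−ℓᵢ) = 2/16 + 2/16 + 2/16 + 2/16 + 4/16 + 2/16 + 1/16 + 2/16 = 17/16 = 1.0625.

1.0625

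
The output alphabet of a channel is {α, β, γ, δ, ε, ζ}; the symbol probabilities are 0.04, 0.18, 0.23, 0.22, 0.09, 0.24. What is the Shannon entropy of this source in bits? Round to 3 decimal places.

H = −Σ pᵢ log₂ pᵢ.
−0.04·log₂(0.04) = 0.1858
−0.18·log₂(0.18) = 0.4453
−0.23·log₂(0.23) = 0.4877
−0.22·log₂(0.22) = 0.4806
−0.09·log₂(0.09) = 0.3127
−0.24·log₂(0.24) = 0.4941
Sum ≈ 2.4061 → 2.406 bits.

2.406 bits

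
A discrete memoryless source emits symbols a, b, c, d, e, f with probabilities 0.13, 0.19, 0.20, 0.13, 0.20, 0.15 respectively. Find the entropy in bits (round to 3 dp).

2.560 bits

H = −Σ pᵢ log₂ pᵢ.
−0.13·log₂(0.13) = 0.3826
−0.19·log₂(0.19) = 0.4552
−0.20·log₂(0.20) = 0.4644
−0.13·log₂(0.13) = 0.3826
−0.20·log₂(0.20) = 0.4644
−0.15·log₂(0.15) = 0.4105
Sum ≈ 2.5598 → 2.560 bits.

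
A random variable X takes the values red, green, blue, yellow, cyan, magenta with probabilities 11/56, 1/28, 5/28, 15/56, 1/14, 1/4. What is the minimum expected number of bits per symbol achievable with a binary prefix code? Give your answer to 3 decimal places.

Repeatedly combine the two least-probable nodes; the expected code length is the sum of the merged weights.
merge 1/28 + 1/14 → 3/28
merge 3/28 + 5/28 → 2/7
merge 11/56 + 1/4 → 25/56
merge 15/56 + 2/7 → 31/56
merge 25/56 + 31/56 → 1
L = 3/28 + 2/7 + 25/56 + 31/56 + 1 = 67/28 ≈ 2.393 bits/symbol.

2.393 bits/symbol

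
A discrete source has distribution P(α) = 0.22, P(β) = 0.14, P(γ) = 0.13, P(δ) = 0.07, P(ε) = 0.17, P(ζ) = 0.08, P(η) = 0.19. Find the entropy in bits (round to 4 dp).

2.7102 bits

H = −Σ pᵢ log₂ pᵢ.
−0.22·log₂(0.22) = 0.4806
−0.14·log₂(0.14) = 0.3971
−0.13·log₂(0.13) = 0.3826
−0.07·log₂(0.07) = 0.2686
−0.17·log₂(0.17) = 0.4346
−0.08·log₂(0.08) = 0.2915
−0.19·log₂(0.19) = 0.4552
Sum ≈ 2.7102 → 2.7102 bits.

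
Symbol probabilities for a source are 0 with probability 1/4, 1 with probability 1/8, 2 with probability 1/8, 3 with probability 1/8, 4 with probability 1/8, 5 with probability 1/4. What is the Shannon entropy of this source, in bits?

2.5 bits

Each probability is a power of 1/2, so log₂(1/p) is an integer.
H = Σ p·log₂(1/p) = 1/4·2 + 1/8·3 + 1/8·3 + 1/8·3 + 1/8·3 + 1/4·2 = 2.5 bits.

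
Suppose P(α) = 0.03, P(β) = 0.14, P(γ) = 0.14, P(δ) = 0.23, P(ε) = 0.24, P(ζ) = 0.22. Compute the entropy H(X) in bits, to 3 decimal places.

2.408 bits

H = −Σ pᵢ log₂ pᵢ.
−0.03·log₂(0.03) = 0.1518
−0.14·log₂(0.14) = 0.3971
−0.14·log₂(0.14) = 0.3971
−0.23·log₂(0.23) = 0.4877
−0.24·log₂(0.24) = 0.4941
−0.22·log₂(0.22) = 0.4806
Sum ≈ 2.4084 → 2.408 bits.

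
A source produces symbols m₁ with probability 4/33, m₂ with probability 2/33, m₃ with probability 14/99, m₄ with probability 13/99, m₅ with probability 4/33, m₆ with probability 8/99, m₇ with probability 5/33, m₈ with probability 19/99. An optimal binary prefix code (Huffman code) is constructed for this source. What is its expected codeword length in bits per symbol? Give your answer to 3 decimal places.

2.949 bits/symbol

Repeatedly combine the two least-probable nodes; the expected code length is the sum of the merged weights.
merge 2/33 + 8/99 → 14/99
merge 4/33 + 4/33 → 8/33
merge 13/99 + 14/99 → 3/11
merge 14/99 + 5/33 → 29/99
merge 19/99 + 8/33 → 43/99
merge 3/11 + 29/99 → 56/99
merge 43/99 + 56/99 → 1
L = 14/99 + 8/33 + 3/11 + 29/99 + 43/99 + 56/99 + 1 = 292/99 ≈ 2.949 bits/symbol.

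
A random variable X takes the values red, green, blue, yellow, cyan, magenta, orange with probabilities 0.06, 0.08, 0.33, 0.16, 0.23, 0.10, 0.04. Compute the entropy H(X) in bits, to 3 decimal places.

H = −Σ pᵢ log₂ pᵢ.
−0.06·log₂(0.06) = 0.2435
−0.08·log₂(0.08) = 0.2915
−0.33·log₂(0.33) = 0.5278
−0.16·log₂(0.16) = 0.4230
−0.23·log₂(0.23) = 0.4877
−0.10·log₂(0.10) = 0.3322
−0.04·log₂(0.04) = 0.1858
Sum ≈ 2.4915 → 2.491 bits.

2.491 bits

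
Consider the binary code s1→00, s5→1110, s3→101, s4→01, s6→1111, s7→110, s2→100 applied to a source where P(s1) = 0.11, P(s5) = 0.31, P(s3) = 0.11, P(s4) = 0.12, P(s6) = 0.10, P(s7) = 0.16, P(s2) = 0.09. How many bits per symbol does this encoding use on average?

L̄ = Σ pᵢ·ℓᵢ = 0.11·2 + 0.31·4 + 0.11·3 + 0.12·2 + 0.10·4 + 0.16·3 + 0.09·3 = 3.18 bits/symbol.

3.18 bits/symbol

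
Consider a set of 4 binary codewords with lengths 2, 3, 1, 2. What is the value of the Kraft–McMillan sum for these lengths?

1.125

With common denominator 2^3 = 8: Σ 2^(−ℓᵢ) = 2/8 + 1/8 + 4/8 + 2/8 = 9/8 = 1.125.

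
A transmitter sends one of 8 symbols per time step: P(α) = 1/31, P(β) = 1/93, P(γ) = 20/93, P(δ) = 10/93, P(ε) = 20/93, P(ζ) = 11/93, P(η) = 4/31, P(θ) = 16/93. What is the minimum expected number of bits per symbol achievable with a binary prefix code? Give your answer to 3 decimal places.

Repeatedly combine the two least-probable nodes; the expected code length is the sum of the merged weights.
merge 1/93 + 1/31 → 4/93
merge 4/93 + 10/93 → 14/93
merge 11/93 + 4/31 → 23/93
merge 14/93 + 16/93 → 10/31
merge 20/93 + 20/93 → 40/93
merge 23/93 + 10/31 → 53/93
merge 40/93 + 53/93 → 1
L = 4/93 + 14/93 + 23/93 + 10/31 + 40/93 + 53/93 + 1 = 257/93 ≈ 2.763 bits/symbol.

2.763 bits/symbol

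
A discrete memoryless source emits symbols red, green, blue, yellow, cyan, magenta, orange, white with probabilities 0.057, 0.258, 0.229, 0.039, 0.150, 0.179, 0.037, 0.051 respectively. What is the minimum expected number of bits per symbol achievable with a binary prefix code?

2.697 bits/symbol

Repeatedly combine the two least-probable nodes; the expected code length is the sum of the merged weights.
merge 37/1000 + 39/1000 → 19/250
merge 51/1000 + 57/1000 → 27/250
merge 19/250 + 27/250 → 23/125
merge 3/20 + 179/1000 → 329/1000
merge 23/125 + 229/1000 → 413/1000
merge 129/500 + 329/1000 → 587/1000
merge 413/1000 + 587/1000 → 1
L = 19/250 + 27/250 + 23/125 + 329/1000 + 413/1000 + 587/1000 + 1 = 2697/1000 = 2.697 bits/symbol.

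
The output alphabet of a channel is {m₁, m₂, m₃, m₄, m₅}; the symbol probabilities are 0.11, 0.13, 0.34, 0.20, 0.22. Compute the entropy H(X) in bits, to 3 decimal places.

2.207 bits

H = −Σ pᵢ log₂ pᵢ.
−0.11·log₂(0.11) = 0.3503
−0.13·log₂(0.13) = 0.3826
−0.34·log₂(0.34) = 0.5292
−0.20·log₂(0.20) = 0.4644
−0.22·log₂(0.22) = 0.4806
Sum ≈ 2.2071 → 2.207 bits.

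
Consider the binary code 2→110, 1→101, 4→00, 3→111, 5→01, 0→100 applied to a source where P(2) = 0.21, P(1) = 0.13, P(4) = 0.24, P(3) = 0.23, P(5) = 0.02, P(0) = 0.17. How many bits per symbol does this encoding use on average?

2.74 bits/symbol

L̄ = Σ pᵢ·ℓᵢ = 0.21·3 + 0.13·3 + 0.24·2 + 0.23·3 + 0.02·2 + 0.17·3 = 2.74 bits/symbol.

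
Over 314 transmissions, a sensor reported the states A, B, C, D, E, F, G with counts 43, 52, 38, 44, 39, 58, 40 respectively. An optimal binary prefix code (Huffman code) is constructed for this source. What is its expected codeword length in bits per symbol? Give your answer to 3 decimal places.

Probabilities are the counts divided by 314.
Repeatedly combine the two least-probable nodes; the expected code length is the sum of the merged weights.
merge 19/157 + 39/314 → 77/314
merge 20/157 + 43/314 → 83/314
merge 22/157 + 26/157 → 48/157
merge 29/157 + 77/314 → 135/314
merge 83/314 + 48/157 → 179/314
merge 135/314 + 179/314 → 1
L = 77/314 + 83/314 + 48/157 + 135/314 + 179/314 + 1 = 442/157 ≈ 2.815 bits/symbol.

2.815 bits/symbol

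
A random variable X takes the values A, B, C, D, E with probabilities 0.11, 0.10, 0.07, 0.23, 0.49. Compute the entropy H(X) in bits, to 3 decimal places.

1.943 bits

H = −Σ pᵢ log₂ pᵢ.
−0.11·log₂(0.11) = 0.3503
−0.10·log₂(0.10) = 0.3322
−0.07·log₂(0.07) = 0.2686
−0.23·log₂(0.23) = 0.4877
−0.49·log₂(0.49) = 0.5043
Sum ≈ 1.9430 → 1.943 bits.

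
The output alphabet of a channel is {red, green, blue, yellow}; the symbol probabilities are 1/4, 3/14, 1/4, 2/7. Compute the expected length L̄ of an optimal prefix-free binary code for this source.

Repeatedly combine the two least-probable nodes; the expected code length is the sum of the merged weights.
merge 3/14 + 1/4 → 13/28
merge 1/4 + 2/7 → 15/28
merge 13/28 + 15/28 → 1
L = 13/28 + 15/28 + 1 = 2 bits/symbol.

2 bits/symbol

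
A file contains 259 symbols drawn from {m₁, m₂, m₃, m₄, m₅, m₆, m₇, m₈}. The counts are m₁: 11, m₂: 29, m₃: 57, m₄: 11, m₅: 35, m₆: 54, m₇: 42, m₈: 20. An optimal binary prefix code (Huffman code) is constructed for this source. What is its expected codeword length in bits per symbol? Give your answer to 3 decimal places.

Probabilities are the counts divided by 259.
Repeatedly combine the two least-probable nodes; the expected code length is the sum of the merged weights.
merge 11/259 + 11/259 → 22/259
merge 20/259 + 22/259 → 6/37
merge 29/259 + 5/37 → 64/259
merge 6/37 + 6/37 → 12/37
merge 54/259 + 57/259 → 3/7
merge 64/259 + 12/37 → 4/7
merge 3/7 + 4/7 → 1
L = 22/259 + 6/37 + 64/259 + 12/37 + 3/7 + 4/7 + 1 = 730/259 ≈ 2.819 bits/symbol.

2.819 bits/symbol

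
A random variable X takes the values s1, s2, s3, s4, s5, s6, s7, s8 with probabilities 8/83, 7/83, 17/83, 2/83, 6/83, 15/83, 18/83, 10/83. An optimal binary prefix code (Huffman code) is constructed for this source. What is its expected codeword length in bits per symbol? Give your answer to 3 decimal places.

Repeatedly combine the two least-probable nodes; the expected code length is the sum of the merged weights.
merge 2/83 + 6/83 → 8/83
merge 7/83 + 8/83 → 15/83
merge 8/83 + 10/83 → 18/83
merge 15/83 + 15/83 → 30/83
merge 17/83 + 18/83 → 35/83
merge 18/83 + 30/83 → 48/83
merge 35/83 + 48/83 → 1
L = 8/83 + 15/83 + 18/83 + 30/83 + 35/83 + 48/83 + 1 = 237/83 ≈ 2.855 bits/symbol.

2.855 bits/symbol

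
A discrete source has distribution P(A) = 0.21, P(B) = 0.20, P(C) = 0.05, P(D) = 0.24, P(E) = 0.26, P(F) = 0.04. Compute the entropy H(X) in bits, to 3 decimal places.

H = −Σ pᵢ log₂ pᵢ.
−0.21·log₂(0.21) = 0.4728
−0.20·log₂(0.20) = 0.4644
−0.05·log₂(0.05) = 0.2161
−0.24·log₂(0.24) = 0.4941
−0.26·log₂(0.26) = 0.5053
−0.04·log₂(0.04) = 0.1858
Sum ≈ 2.3385 → 2.338 bits.

2.338 bits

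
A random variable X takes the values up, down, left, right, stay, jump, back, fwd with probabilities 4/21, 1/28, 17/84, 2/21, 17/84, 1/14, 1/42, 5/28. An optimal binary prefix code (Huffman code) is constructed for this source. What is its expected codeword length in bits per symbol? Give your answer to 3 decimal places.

Repeatedly combine the two least-probable nodes; the expected code length is the sum of the merged weights.
merge 1/42 + 1/28 → 5/84
merge 5/84 + 1/14 → 11/84
merge 2/21 + 11/84 → 19/84
merge 5/28 + 4/21 → 31/84
merge 17/84 + 17/84 → 17/42
merge 19/84 + 31/84 → 25/42
merge 17/42 + 25/42 → 1
L = 5/84 + 11/84 + 19/84 + 31/84 + 17/42 + 25/42 + 1 = 39/14 ≈ 2.786 bits/symbol.

2.786 bits/symbol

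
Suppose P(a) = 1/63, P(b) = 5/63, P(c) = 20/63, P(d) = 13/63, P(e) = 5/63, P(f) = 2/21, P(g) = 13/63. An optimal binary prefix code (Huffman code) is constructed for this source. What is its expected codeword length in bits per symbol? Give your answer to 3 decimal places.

Repeatedly combine the two least-probable nodes; the expected code length is the sum of the merged weights.
merge 1/63 + 5/63 → 2/21
merge 5/63 + 2/21 → 11/63
merge 2/21 + 11/63 → 17/63
merge 13/63 + 13/63 → 26/63
merge 17/63 + 20/63 → 37/63
merge 26/63 + 37/63 → 1
L = 2/21 + 11/63 + 17/63 + 26/63 + 37/63 + 1 = 160/63 ≈ 2.540 bits/symbol.

2.540 bits/symbol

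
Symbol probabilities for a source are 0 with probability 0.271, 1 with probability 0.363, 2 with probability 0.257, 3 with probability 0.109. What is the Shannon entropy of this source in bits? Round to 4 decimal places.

1.8935 bits

H = −Σ pᵢ log₂ pᵢ.
−0.271·log₂(0.271) = 0.5105
−0.363·log₂(0.363) = 0.5307
−0.257·log₂(0.257) = 0.5038
−0.109·log₂(0.109) = 0.3485
Sum ≈ 1.8935 → 1.8935 bits.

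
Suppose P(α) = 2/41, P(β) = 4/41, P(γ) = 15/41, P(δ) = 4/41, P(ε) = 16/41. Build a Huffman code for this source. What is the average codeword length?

2 bits/symbol

Repeatedly combine the two least-probable nodes; the expected code length is the sum of the merged weights.
merge 2/41 + 4/41 → 6/41
merge 4/41 + 6/41 → 10/41
merge 10/41 + 15/41 → 25/41
merge 16/41 + 25/41 → 1
L = 6/41 + 10/41 + 25/41 + 1 = 2 bits/symbol.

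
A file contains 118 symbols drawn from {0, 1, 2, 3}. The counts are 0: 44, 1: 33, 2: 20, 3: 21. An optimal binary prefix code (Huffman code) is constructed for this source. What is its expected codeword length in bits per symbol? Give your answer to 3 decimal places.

Probabilities are the counts divided by 118.
Repeatedly combine the two least-probable nodes; the expected code length is the sum of the merged weights.
merge 10/59 + 21/118 → 41/118
merge 33/118 + 41/118 → 37/59
merge 22/59 + 37/59 → 1
L = 41/118 + 37/59 + 1 = 233/118 ≈ 1.975 bits/symbol.

1.975 bits/symbol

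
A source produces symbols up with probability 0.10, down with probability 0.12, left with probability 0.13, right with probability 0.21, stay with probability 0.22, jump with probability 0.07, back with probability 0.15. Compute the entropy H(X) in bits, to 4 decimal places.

H = −Σ pᵢ log₂ pᵢ.
−0.10·log₂(0.10) = 0.3322
−0.12·log₂(0.12) = 0.3671
−0.13·log₂(0.13) = 0.3826
−0.21·log₂(0.21) = 0.4728
−0.22·log₂(0.22) = 0.4806
−0.07·log₂(0.07) = 0.2686
−0.15·log₂(0.15) = 0.4105
Sum ≈ 2.7144 → 2.7144 bits.

2.7144 bits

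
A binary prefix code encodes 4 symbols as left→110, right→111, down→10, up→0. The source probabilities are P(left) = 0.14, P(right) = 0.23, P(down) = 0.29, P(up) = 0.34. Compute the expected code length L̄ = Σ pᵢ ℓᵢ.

L̄ = Σ pᵢ·ℓᵢ = 0.14·3 + 0.23·3 + 0.29·2 + 0.34·1 = 2.03 bits/symbol.

2.03 bits/symbol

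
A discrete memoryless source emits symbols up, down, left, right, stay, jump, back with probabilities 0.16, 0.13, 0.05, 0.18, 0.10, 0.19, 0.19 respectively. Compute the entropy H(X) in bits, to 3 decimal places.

H = −Σ pᵢ log₂ pᵢ.
−0.16·log₂(0.16) = 0.4230
−0.13·log₂(0.13) = 0.3826
−0.05·log₂(0.05) = 0.2161
−0.18·log₂(0.18) = 0.4453
−0.10·log₂(0.10) = 0.3322
−0.19·log₂(0.19) = 0.4552
−0.19·log₂(0.19) = 0.4552
Sum ≈ 2.7097 → 2.710 bits.

2.710 bits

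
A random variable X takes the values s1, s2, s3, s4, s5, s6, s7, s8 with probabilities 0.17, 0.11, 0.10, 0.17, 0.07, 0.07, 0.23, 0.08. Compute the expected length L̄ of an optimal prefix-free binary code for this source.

Repeatedly combine the two least-probable nodes; the expected code length is the sum of the merged weights.
merge 7/100 + 7/100 → 7/50
merge 2/25 + 1/10 → 9/50
merge 11/100 + 7/50 → 1/4
merge 17/100 + 17/100 → 17/50
merge 9/50 + 23/100 → 41/100
merge 1/4 + 17/50 → 59/100
merge 41/100 + 59/100 → 1
L = 7/50 + 9/50 + 1/4 + 17/50 + 41/100 + 59/100 + 1 = 291/100 = 2.91 bits/symbol.

2.91 bits/symbol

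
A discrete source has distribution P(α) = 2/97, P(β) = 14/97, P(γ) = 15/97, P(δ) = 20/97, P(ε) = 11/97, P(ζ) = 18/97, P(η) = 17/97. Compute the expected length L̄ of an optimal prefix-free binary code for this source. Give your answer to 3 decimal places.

Repeatedly combine the two least-probable nodes; the expected code length is the sum of the merged weights.
merge 2/97 + 11/97 → 13/97
merge 13/97 + 14/97 → 27/97
merge 15/97 + 17/97 → 32/97
merge 18/97 + 20/97 → 38/97
merge 27/97 + 32/97 → 59/97
merge 38/97 + 59/97 → 1
L = 13/97 + 27/97 + 32/97 + 38/97 + 59/97 + 1 = 266/97 ≈ 2.742 bits/symbol.

2.742 bits/symbol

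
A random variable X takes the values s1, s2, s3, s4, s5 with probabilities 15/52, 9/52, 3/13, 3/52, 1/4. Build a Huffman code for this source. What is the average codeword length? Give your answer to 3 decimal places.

2.231 bits/symbol

Repeatedly combine the two least-probable nodes; the expected code length is the sum of the merged weights.
merge 3/52 + 9/52 → 3/13
merge 3/13 + 3/13 → 6/13
merge 1/4 + 15/52 → 7/13
merge 6/13 + 7/13 → 1
L = 3/13 + 6/13 + 7/13 + 1 = 29/13 ≈ 2.231 bits/symbol.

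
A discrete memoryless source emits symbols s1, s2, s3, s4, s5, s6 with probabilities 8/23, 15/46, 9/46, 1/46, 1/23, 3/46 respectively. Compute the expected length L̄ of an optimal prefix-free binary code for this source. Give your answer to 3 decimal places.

Repeatedly combine the two least-probable nodes; the expected code length is the sum of the merged weights.
merge 1/46 + 1/23 → 3/46
merge 3/46 + 3/46 → 3/23
merge 3/23 + 9/46 → 15/46
merge 15/46 + 15/46 → 15/23
merge 8/23 + 15/23 → 1
L = 3/46 + 3/23 + 15/46 + 15/23 + 1 = 50/23 ≈ 2.174 bits/symbol.

2.174 bits/symbol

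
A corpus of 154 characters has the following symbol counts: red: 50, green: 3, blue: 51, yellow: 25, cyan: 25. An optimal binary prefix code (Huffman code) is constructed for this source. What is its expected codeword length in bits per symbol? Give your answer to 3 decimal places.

2.182 bits/symbol

Probabilities are the counts divided by 154.
Repeatedly combine the two least-probable nodes; the expected code length is the sum of the merged weights.
merge 3/154 + 25/154 → 2/11
merge 25/154 + 2/11 → 53/154
merge 25/77 + 51/154 → 101/154
merge 53/154 + 101/154 → 1
L = 2/11 + 53/154 + 101/154 + 1 = 24/11 ≈ 2.182 bits/symbol.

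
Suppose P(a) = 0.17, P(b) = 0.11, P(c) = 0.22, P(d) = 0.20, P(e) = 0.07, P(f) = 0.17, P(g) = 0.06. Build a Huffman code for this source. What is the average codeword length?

Repeatedly combine the two least-probable nodes; the expected code length is the sum of the merged weights.
merge 3/50 + 7/100 → 13/100
merge 11/100 + 13/100 → 6/25
merge 17/100 + 17/100 → 17/50
merge 1/5 + 11/50 → 21/50
merge 6/25 + 17/50 → 29/50
merge 21/50 + 29/50 → 1
L = 13/100 + 6/25 + 17/50 + 21/50 + 29/50 + 1 = 271/100 = 2.71 bits/symbol.

2.71 bits/symbol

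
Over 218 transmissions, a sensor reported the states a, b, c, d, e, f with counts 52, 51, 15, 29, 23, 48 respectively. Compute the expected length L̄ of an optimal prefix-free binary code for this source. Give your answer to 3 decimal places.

Probabilities are the counts divided by 218.
Repeatedly combine the two least-probable nodes; the expected code length is the sum of the merged weights.
merge 15/218 + 23/218 → 19/109
merge 29/218 + 19/109 → 67/218
merge 24/109 + 51/218 → 99/218
merge 26/109 + 67/218 → 119/218
merge 99/218 + 119/218 → 1
L = 19/109 + 67/218 + 99/218 + 119/218 + 1 = 541/218 ≈ 2.482 bits/symbol.

2.482 bits/symbol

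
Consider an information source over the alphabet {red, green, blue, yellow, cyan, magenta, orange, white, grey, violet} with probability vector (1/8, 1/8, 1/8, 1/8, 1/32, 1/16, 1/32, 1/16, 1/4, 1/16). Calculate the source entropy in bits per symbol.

Each probability is a power of 1/2, so log₂(1/p) is an integer.
H = Σ p·log₂(1/p) = 1/8·3 + 1/8·3 + 1/8·3 + 1/8·3 + 1/32·5 + 1/16·4 + 1/32·5 + 1/16·4 + 1/4·2 + 1/16·4 = 3.0625 bits.

3.0625 bits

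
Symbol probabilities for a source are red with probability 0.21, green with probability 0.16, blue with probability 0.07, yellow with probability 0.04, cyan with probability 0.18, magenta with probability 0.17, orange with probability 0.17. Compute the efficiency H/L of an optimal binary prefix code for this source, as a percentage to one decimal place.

Entropy H = −Σ p log₂ p ≈ 2.6646 bits.
Huffman merges: 1/25+7/100→11/100; 11/100+4/25→27/100; 17/100+17/100→17/50; 9/50+21/100→39/100; 27/100+17/50→61/100; 39/100+61/100→1. L = 68/25 ≈ 2.7200.
Efficiency = H/L = 2.6646/2.7200 = 98.0%.

98.0%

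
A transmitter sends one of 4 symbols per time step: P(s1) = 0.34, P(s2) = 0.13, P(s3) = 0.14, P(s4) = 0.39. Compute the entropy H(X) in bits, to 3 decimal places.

H = −Σ pᵢ log₂ pᵢ.
−0.34·log₂(0.34) = 0.5292
−0.13·log₂(0.13) = 0.3826
−0.14·log₂(0.14) = 0.3971
−0.39·log₂(0.39) = 0.5298
Sum ≈ 1.8387 → 1.839 bits.

1.839 bits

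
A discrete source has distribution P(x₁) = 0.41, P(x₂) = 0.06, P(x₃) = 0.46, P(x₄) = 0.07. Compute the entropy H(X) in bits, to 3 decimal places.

H = −Σ pᵢ log₂ pᵢ.
−0.41·log₂(0.41) = 0.5274
−0.06·log₂(0.06) = 0.2435
−0.46·log₂(0.46) = 0.5153
−0.07·log₂(0.07) = 0.2686
Sum ≈ 1.5548 → 1.555 bits.

1.555 bits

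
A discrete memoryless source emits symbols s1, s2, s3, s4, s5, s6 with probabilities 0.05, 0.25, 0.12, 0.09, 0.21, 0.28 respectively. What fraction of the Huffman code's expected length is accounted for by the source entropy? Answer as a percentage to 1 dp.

99.3%

Entropy H = −Σ p log₂ p ≈ 2.3829 bits.
Huffman merges: 1/20+9/100→7/50; 3/25+7/50→13/50; 21/100+1/4→23/50; 13/50+7/25→27/50; 23/50+27/50→1. L = 12/5 ≈ 2.4000.
Efficiency = H/L = 2.3829/2.4000 = 99.3%.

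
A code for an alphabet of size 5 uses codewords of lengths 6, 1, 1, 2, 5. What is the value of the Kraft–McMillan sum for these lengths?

1.296875

With common denominator 2^6 = 64: Σ 2^(−ℓᵢ) = 1/64 + 32/64 + 32/64 + 16/64 + 2/64 = 83/64 = 1.296875.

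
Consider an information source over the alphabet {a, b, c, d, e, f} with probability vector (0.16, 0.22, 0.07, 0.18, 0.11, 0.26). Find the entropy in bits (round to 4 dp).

2.4730 bits

H = −Σ pᵢ log₂ pᵢ.
−0.16·log₂(0.16) = 0.4230
−0.22·log₂(0.22) = 0.4806
−0.07·log₂(0.07) = 0.2686
−0.18·log₂(0.18) = 0.4453
−0.11·log₂(0.11) = 0.3503
−0.26·log₂(0.26) = 0.5053
Sum ≈ 2.4730 → 2.4730 bits.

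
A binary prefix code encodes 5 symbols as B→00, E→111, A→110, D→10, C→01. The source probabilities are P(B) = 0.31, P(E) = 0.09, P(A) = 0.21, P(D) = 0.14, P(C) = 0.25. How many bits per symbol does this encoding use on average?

2.3 bits/symbol

L̄ = Σ pᵢ·ℓᵢ = 0.31·2 + 0.09·3 + 0.21·3 + 0.14·2 + 0.25·2 = 2.3 bits/symbol.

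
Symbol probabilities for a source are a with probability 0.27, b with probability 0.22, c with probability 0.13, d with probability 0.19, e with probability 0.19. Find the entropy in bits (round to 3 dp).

H = −Σ pᵢ log₂ pᵢ.
−0.27·log₂(0.27) = 0.5100
−0.22·log₂(0.22) = 0.4806
−0.13·log₂(0.13) = 0.3826
−0.19·log₂(0.19) = 0.4552
−0.19·log₂(0.19) = 0.4552
Sum ≈ 2.2837 → 2.284 bits.

2.284 bits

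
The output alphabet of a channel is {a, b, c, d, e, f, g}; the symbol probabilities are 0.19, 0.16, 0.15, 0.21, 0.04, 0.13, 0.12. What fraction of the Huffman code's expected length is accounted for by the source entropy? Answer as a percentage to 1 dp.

Entropy H = −Σ p log₂ p ≈ 2.6971 bits.
Huffman merges: 1/25+3/25→4/25; 13/100+3/20→7/25; 4/25+4/25→8/25; 19/100+21/100→2/5; 7/25+8/25→3/5; 2/5+3/5→1. L = 69/25 ≈ 2.7600.
Efficiency = H/L = 2.6971/2.7600 = 97.7%.

97.7%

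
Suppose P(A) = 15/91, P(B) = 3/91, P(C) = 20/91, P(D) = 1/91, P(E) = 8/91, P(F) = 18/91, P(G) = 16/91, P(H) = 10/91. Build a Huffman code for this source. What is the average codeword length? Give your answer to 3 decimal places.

Repeatedly combine the two least-probable nodes; the expected code length is the sum of the merged weights.
merge 1/91 + 3/91 → 4/91
merge 4/91 + 8/91 → 12/91
merge 10/91 + 12/91 → 22/91
merge 15/91 + 16/91 → 31/91
merge 18/91 + 20/91 → 38/91
merge 22/91 + 31/91 → 53/91
merge 38/91 + 53/91 → 1
L = 4/91 + 12/91 + 22/91 + 31/91 + 38/91 + 53/91 + 1 = 251/91 ≈ 2.758 bits/symbol.

2.758 bits/symbol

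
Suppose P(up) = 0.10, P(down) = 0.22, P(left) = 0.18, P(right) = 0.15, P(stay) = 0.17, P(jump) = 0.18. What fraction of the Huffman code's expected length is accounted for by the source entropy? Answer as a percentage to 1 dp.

98.0%

Entropy H = −Σ p log₂ p ≈ 2.5485 bits.
Huffman merges: 1/10+3/20→1/4; 17/100+9/50→7/20; 9/50+11/50→2/5; 1/4+7/20→3/5; 2/5+3/5→1. L = 13/5 ≈ 2.6000.
Efficiency = H/L = 2.5485/2.6000 = 98.0%.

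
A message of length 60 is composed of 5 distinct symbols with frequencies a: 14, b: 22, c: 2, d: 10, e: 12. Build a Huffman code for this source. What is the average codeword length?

Probabilities are the counts divided by 60.
Repeatedly combine the two least-probable nodes; the expected code length is the sum of the merged weights.
merge 1/30 + 1/6 → 1/5
merge 1/5 + 1/5 → 2/5
merge 7/30 + 11/30 → 3/5
merge 2/5 + 3/5 → 1
L = 1/5 + 2/5 + 3/5 + 1 = 11/5 = 2.2 bits/symbol.

2.2 bits/symbol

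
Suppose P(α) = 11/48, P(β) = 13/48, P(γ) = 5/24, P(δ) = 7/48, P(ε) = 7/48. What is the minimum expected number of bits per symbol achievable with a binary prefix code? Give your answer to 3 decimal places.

Repeatedly combine the two least-probable nodes; the expected code length is the sum of the merged weights.
merge 7/48 + 7/48 → 7/24
merge 5/24 + 11/48 → 7/16
merge 13/48 + 7/24 → 9/16
merge 7/16 + 9/16 → 1
L = 7/24 + 7/16 + 9/16 + 1 = 55/24 ≈ 2.292 bits/symbol.

2.292 bits/symbol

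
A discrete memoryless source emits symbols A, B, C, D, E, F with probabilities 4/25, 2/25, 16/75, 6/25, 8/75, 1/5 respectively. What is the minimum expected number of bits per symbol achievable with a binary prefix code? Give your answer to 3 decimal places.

Repeatedly combine the two least-probable nodes; the expected code length is the sum of the merged weights.
merge 2/25 + 8/75 → 14/75
merge 4/25 + 14/75 → 26/75
merge 1/5 + 16/75 → 31/75
merge 6/25 + 26/75 → 44/75
merge 31/75 + 44/75 → 1
L = 14/75 + 26/75 + 31/75 + 44/75 + 1 = 38/15 ≈ 2.533 bits/symbol.

2.533 bits/symbol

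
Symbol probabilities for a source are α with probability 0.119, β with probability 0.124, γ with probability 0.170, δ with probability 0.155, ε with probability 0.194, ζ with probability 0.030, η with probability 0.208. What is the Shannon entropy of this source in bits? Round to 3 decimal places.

2.672 bits

H = −Σ pᵢ log₂ pᵢ.
−0.119·log₂(0.119) = 0.3654
−0.124·log₂(0.124) = 0.3734
−0.170·log₂(0.170) = 0.4346
−0.155·log₂(0.155) = 0.4169
−0.194·log₂(0.194) = 0.4590
−0.030·log₂(0.030) = 0.1518
−0.208·log₂(0.208) = 0.4712
Sum ≈ 2.6723 → 2.672 bits.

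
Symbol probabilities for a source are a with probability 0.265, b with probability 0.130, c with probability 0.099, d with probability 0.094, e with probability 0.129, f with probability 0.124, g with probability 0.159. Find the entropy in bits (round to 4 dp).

2.7177 bits

H = −Σ pᵢ log₂ pᵢ.
−0.265·log₂(0.265) = 0.5077
−0.130·log₂(0.130) = 0.3826
−0.099·log₂(0.099) = 0.3303
−0.094·log₂(0.094) = 0.3207
−0.129·log₂(0.129) = 0.3811
−0.124·log₂(0.124) = 0.3734
−0.159·log₂(0.159) = 0.4218
Sum ≈ 2.7177 → 2.7177 bits.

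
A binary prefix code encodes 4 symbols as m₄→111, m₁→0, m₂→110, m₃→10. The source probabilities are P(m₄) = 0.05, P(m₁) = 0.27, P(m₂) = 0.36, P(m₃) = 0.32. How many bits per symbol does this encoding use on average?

2.14 bits/symbol

L̄ = Σ pᵢ·ℓᵢ = 0.05·3 + 0.27·1 + 0.36·3 + 0.32·2 = 2.14 bits/symbol.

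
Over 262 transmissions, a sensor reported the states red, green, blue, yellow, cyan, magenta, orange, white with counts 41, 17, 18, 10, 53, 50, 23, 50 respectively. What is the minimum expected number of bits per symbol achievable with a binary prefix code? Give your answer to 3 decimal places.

2.866 bits/symbol

Probabilities are the counts divided by 262.
Repeatedly combine the two least-probable nodes; the expected code length is the sum of the merged weights.
merge 5/131 + 17/262 → 27/262
merge 9/131 + 23/262 → 41/262
merge 27/262 + 41/262 → 34/131
merge 41/262 + 25/131 → 91/262
merge 25/131 + 53/262 → 103/262
merge 34/131 + 91/262 → 159/262
merge 103/262 + 159/262 → 1
L = 27/262 + 41/262 + 34/131 + 91/262 + 103/262 + 159/262 + 1 = 751/262 ≈ 2.866 bits/symbol.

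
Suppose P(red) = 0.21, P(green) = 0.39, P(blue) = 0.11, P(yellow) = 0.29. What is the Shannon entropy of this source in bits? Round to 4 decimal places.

1.8708 bits

H = −Σ pᵢ log₂ pᵢ.
−0.21·log₂(0.21) = 0.4728
−0.39·log₂(0.39) = 0.5298
−0.11·log₂(0.11) = 0.3503
−0.29·log₂(0.29) = 0.5179
Sum ≈ 1.8708 → 1.8708 bits.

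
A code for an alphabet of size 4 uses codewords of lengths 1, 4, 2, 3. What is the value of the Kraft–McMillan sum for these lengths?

With common denominator 2^4 = 16: Σ 2^(−ℓᵢ) = 8/16 + 1/16 + 4/16 + 2/16 = 15/16 = 0.9375.

0.9375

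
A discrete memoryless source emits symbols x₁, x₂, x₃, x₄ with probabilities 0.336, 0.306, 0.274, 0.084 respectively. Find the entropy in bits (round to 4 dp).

H = −Σ pᵢ log₂ pᵢ.
−0.336·log₂(0.336) = 0.5287
−0.306·log₂(0.306) = 0.5228
−0.274·log₂(0.274) = 0.5118
−0.084·log₂(0.084) = 0.3002
Sum ≈ 1.8634 → 1.8634 bits.

1.8634 bits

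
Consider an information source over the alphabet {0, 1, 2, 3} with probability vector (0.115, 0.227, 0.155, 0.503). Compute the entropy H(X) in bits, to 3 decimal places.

H = −Σ pᵢ log₂ pᵢ.
−0.115·log₂(0.115) = 0.3588
−0.227·log₂(0.227) = 0.4856
−0.155·log₂(0.155) = 0.4169
−0.503·log₂(0.503) = 0.4987
Sum ≈ 1.7600 → 1.760 bits.

1.760 bits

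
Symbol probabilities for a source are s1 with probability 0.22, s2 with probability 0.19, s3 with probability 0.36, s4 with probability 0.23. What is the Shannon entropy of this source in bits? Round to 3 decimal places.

1.954 bits

H = −Σ pᵢ log₂ pᵢ.
−0.22·log₂(0.22) = 0.4806
−0.19·log₂(0.19) = 0.4552
−0.36·log₂(0.36) = 0.5306
−0.23·log₂(0.23) = 0.4877
Sum ≈ 1.9541 → 1.954 bits.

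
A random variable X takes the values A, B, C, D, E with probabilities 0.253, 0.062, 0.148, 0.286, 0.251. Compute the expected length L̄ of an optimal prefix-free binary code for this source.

Repeatedly combine the two least-probable nodes; the expected code length is the sum of the merged weights.
merge 31/500 + 37/250 → 21/100
merge 21/100 + 251/1000 → 461/1000
merge 253/1000 + 143/500 → 539/1000
merge 461/1000 + 539/1000 → 1
L = 21/100 + 461/1000 + 539/1000 + 1 = 221/100 = 2.21 bits/symbol.

2.21 bits/symbol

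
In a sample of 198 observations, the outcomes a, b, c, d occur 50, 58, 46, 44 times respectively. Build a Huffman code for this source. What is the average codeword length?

2 bits/symbol

Probabilities are the counts divided by 198.
Repeatedly combine the two least-probable nodes; the expected code length is the sum of the merged weights.
merge 2/9 + 23/99 → 5/11
merge 25/99 + 29/99 → 6/11
merge 5/11 + 6/11 → 1
L = 5/11 + 6/11 + 1 = 2 bits/symbol.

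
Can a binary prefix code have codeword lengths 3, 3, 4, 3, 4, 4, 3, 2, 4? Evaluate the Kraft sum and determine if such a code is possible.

1; yes

With common denominator 2^4 = 16: Σ 2^(−ℓᵢ) = 2/16 + 2/16 + 1/16 + 2/16 + 1/16 + 1/16 + 2/16 + 4/16 + 1/16 = 16/16 = 1.
Kraft's inequality requires Σ ≤ 1; here Σ = 1 ≤ 1, so such a prefix code exists.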